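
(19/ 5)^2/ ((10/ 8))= 1444/ 125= 11.55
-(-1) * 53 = 53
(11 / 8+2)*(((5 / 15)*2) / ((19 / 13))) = 117 / 76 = 1.54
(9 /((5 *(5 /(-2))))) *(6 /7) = -108 /175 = -0.62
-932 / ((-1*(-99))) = -932 / 99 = -9.41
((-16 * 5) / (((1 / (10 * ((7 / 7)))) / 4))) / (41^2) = -3200 / 1681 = -1.90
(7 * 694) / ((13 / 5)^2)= 121450 / 169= 718.64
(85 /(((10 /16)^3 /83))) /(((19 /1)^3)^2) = 722432 /1176147025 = 0.00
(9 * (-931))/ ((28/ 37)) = -44289/ 4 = -11072.25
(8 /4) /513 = 2 /513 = 0.00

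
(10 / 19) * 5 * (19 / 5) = 10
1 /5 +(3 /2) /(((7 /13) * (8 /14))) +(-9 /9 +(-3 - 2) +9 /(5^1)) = 7 /8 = 0.88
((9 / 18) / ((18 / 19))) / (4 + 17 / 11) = 209 / 2196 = 0.10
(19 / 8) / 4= 19 / 32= 0.59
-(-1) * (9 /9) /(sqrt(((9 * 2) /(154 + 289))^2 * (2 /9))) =443 * sqrt(2) /12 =52.21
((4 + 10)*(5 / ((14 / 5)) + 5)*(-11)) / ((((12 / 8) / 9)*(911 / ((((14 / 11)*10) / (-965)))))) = 15960 / 175823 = 0.09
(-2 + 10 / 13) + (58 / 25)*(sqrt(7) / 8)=-16 / 13 + 29*sqrt(7) / 100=-0.46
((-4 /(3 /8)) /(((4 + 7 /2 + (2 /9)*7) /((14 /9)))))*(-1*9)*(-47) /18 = -43.06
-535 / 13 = -41.15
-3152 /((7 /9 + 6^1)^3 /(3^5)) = -558367344 /226981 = -2459.97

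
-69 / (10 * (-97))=69 / 970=0.07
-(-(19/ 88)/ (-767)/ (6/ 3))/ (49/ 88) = -19/ 75166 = -0.00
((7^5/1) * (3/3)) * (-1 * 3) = -50421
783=783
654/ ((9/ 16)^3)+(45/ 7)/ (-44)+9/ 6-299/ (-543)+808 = 60750535819/ 13546764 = 4484.51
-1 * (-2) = 2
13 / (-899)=-13 / 899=-0.01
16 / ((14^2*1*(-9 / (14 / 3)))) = -8 / 189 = -0.04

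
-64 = -64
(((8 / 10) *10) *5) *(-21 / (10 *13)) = -84 / 13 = -6.46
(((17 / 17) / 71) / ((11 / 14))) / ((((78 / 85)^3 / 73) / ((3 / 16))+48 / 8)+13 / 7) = 4393450250 / 1939557645223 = 0.00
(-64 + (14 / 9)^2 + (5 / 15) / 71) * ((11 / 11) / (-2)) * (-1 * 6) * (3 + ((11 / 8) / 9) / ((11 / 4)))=-19476655 / 34506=-564.44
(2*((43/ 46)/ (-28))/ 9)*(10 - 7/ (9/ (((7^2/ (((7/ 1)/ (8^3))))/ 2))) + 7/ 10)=5352511/ 521640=10.26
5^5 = 3125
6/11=0.55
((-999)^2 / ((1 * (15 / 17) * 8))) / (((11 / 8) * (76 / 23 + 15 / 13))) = 1690946361 / 73315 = 23064.13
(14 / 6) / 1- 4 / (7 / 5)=-11 / 21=-0.52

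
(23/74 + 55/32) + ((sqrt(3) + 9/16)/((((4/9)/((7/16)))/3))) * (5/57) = 315 * sqrt(3)/1216 + 1565919/719872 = 2.62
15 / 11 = 1.36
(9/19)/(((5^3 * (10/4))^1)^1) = 18/11875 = 0.00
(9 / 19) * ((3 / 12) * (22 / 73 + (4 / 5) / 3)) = 933 / 13870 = 0.07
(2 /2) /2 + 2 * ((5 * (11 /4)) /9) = 32 /9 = 3.56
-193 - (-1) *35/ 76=-14633/ 76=-192.54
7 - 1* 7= 0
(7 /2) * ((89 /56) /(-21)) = -89 /336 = -0.26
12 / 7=1.71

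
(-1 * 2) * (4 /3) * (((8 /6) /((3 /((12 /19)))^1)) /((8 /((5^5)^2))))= -913742.69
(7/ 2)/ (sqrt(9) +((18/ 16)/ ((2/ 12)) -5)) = 14/ 19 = 0.74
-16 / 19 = -0.84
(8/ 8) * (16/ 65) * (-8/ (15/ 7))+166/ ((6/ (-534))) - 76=-14479646/ 975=-14850.92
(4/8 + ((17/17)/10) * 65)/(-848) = -7/848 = -0.01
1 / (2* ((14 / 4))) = 1 / 7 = 0.14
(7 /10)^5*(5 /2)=16807 /40000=0.42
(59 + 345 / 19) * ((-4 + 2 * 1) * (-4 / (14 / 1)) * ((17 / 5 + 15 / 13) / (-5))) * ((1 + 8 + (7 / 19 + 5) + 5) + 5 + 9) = -1100461696 / 821275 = -1339.94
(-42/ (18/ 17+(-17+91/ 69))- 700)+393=-2608199/ 8576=-304.13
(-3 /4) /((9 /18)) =-3 /2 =-1.50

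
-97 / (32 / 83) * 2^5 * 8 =-64408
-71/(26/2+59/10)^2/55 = -1420/392931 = -0.00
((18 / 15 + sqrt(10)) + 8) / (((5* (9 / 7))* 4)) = 7* sqrt(10) / 180 + 161 / 450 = 0.48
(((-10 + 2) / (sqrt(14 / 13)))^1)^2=416 / 7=59.43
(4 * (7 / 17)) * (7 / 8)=49 / 34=1.44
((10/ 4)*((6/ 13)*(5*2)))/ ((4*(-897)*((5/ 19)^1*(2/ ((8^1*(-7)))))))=1330/ 3887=0.34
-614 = -614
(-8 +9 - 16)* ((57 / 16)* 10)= -4275 / 8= -534.38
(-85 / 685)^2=0.02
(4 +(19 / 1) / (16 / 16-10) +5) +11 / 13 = 905 / 117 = 7.74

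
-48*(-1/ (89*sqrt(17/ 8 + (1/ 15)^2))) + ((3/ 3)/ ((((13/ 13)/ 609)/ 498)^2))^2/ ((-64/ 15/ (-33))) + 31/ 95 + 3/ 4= 1440*sqrt(7666)/ 341137 + 12432697514755121492285717/ 190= 65435250077658534169925.20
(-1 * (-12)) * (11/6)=22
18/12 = 3/2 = 1.50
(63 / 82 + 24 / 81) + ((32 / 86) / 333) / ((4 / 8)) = 1.07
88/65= 1.35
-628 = -628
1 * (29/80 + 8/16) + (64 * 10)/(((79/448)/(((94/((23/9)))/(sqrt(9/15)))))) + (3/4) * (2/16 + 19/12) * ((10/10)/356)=49333/56960 + 80855040 * sqrt(15)/1817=172345.51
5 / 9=0.56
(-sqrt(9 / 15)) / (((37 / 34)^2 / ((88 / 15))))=-101728 * sqrt(15) / 102675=-3.84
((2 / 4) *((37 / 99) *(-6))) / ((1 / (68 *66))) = -5032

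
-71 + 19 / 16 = -1117 / 16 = -69.81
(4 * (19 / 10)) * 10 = 76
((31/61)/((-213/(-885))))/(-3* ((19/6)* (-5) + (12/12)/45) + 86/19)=5212650/128271227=0.04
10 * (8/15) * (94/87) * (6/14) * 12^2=72192/203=355.63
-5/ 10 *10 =-5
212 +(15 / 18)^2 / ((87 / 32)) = 212.26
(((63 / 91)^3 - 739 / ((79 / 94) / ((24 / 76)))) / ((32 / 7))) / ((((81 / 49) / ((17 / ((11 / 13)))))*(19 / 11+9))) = -1777690328491 / 25862061888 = -68.74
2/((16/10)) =5/4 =1.25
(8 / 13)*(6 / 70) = 24 / 455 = 0.05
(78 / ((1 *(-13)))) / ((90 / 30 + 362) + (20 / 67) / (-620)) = -6231 / 379052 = -0.02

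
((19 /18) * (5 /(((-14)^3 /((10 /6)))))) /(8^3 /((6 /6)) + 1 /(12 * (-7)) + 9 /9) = -475 /76012524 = -0.00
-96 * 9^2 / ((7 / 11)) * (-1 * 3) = 36658.29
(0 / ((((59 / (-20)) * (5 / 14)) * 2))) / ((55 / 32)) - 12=-12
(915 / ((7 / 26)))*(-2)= -47580 / 7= -6797.14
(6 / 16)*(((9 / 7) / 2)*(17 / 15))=153 / 560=0.27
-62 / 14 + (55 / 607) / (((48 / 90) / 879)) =4925689 / 33992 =144.91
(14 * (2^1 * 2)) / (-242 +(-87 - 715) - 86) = -28 / 565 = -0.05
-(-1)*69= 69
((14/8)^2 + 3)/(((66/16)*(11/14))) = 1.87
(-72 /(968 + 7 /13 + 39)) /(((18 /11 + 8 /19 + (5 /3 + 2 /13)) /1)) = -1271556 /69002447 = -0.02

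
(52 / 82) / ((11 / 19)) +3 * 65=88439 / 451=196.10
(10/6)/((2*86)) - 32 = -16507/516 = -31.99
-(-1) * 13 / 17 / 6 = 13 / 102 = 0.13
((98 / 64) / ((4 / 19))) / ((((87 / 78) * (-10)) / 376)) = -568841 / 2320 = -245.19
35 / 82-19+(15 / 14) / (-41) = -5338 / 287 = -18.60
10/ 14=5/ 7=0.71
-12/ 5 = -2.40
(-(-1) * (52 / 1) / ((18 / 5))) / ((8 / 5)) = 325 / 36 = 9.03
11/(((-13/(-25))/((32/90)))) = 880/117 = 7.52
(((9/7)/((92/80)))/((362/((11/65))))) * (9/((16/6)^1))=2673/1515332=0.00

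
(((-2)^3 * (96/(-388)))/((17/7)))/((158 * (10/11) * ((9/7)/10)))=17248/390813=0.04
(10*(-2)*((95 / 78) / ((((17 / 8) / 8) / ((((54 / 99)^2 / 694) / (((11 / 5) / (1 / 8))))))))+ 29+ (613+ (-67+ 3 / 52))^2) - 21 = 6330701641049833 / 21230642576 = 298187.00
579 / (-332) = -579 / 332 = -1.74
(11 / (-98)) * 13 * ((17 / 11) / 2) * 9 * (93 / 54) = -6851 / 392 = -17.48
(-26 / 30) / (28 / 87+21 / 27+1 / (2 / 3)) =-2262 / 6785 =-0.33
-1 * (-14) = 14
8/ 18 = 4/ 9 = 0.44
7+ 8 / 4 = 9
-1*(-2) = 2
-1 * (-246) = 246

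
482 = 482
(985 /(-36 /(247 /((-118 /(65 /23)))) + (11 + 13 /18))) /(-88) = -0.63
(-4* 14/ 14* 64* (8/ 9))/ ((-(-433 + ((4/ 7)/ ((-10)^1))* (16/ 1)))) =-71680/ 136683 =-0.52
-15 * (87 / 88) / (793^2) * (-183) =3915 / 907192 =0.00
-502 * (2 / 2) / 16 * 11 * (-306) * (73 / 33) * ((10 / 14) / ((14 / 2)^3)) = 4672365 / 9604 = 486.50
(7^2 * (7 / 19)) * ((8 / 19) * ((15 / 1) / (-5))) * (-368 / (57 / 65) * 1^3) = 65636480 / 6859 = 9569.39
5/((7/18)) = 90/7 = 12.86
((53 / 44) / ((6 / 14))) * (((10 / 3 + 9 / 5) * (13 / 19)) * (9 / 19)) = 33761 / 7220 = 4.68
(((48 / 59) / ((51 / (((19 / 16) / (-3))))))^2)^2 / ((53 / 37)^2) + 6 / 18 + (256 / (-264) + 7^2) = 122504522673785407607 / 2532988250733180339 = 48.36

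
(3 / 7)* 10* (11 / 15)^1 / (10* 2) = 11 / 70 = 0.16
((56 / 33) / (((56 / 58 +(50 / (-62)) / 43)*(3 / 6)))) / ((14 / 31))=9586936 / 1207767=7.94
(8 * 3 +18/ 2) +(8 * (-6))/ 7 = 26.14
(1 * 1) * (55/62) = 55/62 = 0.89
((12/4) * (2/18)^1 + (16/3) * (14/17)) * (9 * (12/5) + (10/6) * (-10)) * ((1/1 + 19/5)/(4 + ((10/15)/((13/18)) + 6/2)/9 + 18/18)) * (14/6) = 48.03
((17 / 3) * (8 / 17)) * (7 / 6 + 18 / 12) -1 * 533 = -4733 / 9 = -525.89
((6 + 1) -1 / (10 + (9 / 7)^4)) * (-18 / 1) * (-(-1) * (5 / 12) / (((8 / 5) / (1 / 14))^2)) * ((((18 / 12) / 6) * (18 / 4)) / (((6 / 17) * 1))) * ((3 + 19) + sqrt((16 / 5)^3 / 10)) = -1589803875 / 219132928 -5781105 * sqrt(2) / 13695808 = -7.85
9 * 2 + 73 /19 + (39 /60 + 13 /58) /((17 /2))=2055583 /93670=21.94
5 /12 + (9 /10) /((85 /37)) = 4123 /5100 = 0.81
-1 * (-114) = 114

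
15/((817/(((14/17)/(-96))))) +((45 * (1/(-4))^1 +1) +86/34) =-1715735/222224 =-7.72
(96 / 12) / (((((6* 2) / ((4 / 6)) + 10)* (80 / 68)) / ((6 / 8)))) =51 / 280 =0.18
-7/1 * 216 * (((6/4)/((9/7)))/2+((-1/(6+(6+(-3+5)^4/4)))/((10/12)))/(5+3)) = -34713/40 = -867.82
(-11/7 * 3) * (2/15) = -22/35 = -0.63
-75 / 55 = -15 / 11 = -1.36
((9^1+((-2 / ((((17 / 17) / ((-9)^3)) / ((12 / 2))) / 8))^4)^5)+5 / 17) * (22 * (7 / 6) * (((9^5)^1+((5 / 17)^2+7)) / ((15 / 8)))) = 283920900071258715842241068377489678959031110549365961959797378697413737164276691167899667430993189742926320 / 44217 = 6421080129164319511550785000000000000000000000000000000000000000000000000000000000000000000000000000000.00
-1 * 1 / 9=-1 / 9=-0.11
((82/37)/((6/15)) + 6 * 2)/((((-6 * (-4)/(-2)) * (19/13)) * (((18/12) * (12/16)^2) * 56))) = -8437/398601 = -0.02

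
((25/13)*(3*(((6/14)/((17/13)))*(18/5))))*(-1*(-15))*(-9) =-109350/119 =-918.91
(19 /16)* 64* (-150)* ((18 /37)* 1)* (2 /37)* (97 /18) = -2211600 /1369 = -1615.49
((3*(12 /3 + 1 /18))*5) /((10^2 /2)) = 73 /60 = 1.22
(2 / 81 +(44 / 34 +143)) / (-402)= -198727 / 553554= -0.36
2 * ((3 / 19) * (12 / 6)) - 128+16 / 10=-11948 / 95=-125.77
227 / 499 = 0.45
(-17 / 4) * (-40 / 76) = 2.24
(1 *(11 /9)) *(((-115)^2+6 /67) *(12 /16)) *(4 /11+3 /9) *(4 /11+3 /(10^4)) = 815867055479 /265320000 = 3075.03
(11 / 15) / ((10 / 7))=77 / 150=0.51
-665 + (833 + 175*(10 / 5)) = 518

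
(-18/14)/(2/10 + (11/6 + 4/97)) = -26190/42259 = -0.62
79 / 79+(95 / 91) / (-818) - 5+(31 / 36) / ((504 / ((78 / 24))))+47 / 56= -1218026993 / 385886592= -3.16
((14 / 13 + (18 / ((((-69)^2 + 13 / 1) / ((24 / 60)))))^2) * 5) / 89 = 1994223362 / 32961593665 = 0.06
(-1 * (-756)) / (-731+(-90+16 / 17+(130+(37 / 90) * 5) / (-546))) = -126309456 / 137052557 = -0.92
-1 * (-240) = 240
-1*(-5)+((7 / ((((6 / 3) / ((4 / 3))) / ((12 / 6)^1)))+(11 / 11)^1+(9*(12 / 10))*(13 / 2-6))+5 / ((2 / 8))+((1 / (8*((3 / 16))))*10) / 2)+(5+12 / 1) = 916 / 15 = 61.07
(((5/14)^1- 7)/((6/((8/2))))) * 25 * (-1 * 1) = 775/7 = 110.71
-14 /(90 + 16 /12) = -21 /137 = -0.15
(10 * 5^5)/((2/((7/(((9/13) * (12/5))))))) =7109375/108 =65827.55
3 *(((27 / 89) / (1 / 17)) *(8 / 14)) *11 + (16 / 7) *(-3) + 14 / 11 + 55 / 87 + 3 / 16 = 92.49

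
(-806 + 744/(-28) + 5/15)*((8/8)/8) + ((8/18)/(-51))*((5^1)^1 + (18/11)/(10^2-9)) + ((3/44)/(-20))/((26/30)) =-58854535/565488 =-104.08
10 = 10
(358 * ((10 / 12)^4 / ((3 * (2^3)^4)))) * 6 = 111875 / 1327104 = 0.08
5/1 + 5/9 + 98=932/9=103.56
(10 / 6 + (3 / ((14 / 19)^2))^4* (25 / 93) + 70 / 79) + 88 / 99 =8262785422872917 / 32527866583296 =254.02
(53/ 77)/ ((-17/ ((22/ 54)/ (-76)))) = 53/ 244188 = 0.00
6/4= 3/2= 1.50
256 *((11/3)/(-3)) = -2816/9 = -312.89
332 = 332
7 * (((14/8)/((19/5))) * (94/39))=11515/1482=7.77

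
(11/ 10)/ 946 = 1/ 860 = 0.00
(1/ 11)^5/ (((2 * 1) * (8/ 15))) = 15/ 2576816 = 0.00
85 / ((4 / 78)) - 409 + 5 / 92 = 114867 / 92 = 1248.55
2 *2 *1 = 4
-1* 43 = -43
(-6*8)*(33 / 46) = -792 / 23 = -34.43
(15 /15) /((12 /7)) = 7 /12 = 0.58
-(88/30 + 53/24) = -617/120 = -5.14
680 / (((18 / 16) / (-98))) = -533120 / 9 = -59235.56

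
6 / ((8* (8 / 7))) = 21 / 32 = 0.66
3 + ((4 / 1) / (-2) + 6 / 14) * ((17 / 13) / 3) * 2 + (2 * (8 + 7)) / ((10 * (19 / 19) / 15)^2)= 37745 / 546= 69.13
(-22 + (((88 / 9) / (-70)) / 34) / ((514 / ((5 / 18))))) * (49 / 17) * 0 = 0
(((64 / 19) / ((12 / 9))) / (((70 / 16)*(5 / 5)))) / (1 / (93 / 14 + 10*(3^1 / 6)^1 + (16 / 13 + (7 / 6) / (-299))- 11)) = 300544 / 278369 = 1.08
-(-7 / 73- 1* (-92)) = -91.90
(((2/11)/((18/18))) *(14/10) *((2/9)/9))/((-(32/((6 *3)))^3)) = -0.00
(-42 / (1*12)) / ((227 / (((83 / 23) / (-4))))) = 581 / 41768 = 0.01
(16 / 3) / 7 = 16 / 21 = 0.76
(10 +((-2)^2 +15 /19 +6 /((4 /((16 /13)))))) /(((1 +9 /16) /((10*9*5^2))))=5916960 /247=23955.30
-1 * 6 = -6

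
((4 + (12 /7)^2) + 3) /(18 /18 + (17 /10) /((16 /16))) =3.68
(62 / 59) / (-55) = -0.02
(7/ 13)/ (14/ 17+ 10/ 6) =357/ 1651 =0.22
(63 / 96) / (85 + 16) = 21 / 3232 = 0.01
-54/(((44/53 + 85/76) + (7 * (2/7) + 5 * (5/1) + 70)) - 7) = -217512/370369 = -0.59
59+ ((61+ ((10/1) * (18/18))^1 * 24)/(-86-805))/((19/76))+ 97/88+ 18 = 547081/7128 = 76.75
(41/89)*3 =123/89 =1.38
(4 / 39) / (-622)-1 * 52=-630710 / 12129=-52.00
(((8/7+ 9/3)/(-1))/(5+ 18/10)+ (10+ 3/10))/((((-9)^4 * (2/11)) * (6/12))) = 0.02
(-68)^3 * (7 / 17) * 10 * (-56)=72504320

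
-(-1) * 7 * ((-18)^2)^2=734832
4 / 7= 0.57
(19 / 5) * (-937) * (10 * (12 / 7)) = -427272 / 7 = -61038.86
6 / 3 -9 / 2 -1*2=-9 / 2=-4.50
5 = 5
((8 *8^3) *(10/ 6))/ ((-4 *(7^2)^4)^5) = -20/ 19100417282727083957224305417672003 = -0.00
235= 235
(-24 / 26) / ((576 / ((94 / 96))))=-47 / 29952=-0.00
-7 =-7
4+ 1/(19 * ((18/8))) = 4.02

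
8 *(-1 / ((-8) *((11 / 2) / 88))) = 16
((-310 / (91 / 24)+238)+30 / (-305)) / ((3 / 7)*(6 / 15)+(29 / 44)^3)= 341.12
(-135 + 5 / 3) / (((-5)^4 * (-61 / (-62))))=-992 / 4575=-0.22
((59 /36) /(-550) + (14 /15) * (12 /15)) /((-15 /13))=-7657 /11880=-0.64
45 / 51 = 15 / 17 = 0.88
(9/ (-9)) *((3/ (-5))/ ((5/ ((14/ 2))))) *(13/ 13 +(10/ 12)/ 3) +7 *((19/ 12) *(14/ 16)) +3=13.77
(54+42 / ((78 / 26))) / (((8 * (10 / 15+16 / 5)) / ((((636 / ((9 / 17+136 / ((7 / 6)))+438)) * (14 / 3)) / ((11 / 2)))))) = 15010660 / 7024061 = 2.14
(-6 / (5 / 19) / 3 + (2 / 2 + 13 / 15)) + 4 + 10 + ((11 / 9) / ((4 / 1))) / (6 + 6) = 17911 / 2160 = 8.29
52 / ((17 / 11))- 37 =-57 / 17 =-3.35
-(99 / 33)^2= -9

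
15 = 15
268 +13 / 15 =4033 / 15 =268.87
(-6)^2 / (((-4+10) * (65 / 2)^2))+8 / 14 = 17068 / 29575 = 0.58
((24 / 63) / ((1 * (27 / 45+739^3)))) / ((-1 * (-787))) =20 / 16675057939323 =0.00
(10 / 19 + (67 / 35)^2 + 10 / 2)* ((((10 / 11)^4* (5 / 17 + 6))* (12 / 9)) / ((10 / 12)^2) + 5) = 141136856732 / 1158615535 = 121.82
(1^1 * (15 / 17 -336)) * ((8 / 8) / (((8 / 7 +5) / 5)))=-199395 / 731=-272.77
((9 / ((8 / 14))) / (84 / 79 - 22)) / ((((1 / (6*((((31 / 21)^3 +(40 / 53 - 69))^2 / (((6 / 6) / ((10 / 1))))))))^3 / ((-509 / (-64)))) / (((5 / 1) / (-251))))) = 3321683377696911934458015451567089663663033437695000 / 1706386632342240468788516894086311813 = 1946618260327944.48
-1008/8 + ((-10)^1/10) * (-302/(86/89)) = 8021/43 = 186.53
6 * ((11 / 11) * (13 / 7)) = 78 / 7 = 11.14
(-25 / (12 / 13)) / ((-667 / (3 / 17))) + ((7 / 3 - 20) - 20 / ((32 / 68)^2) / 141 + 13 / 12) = -440416223 / 25580784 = -17.22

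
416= 416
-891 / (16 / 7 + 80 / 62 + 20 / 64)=-3093552 / 13501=-229.14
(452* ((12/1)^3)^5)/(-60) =-580331145976086528/5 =-116066229195217305.60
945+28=973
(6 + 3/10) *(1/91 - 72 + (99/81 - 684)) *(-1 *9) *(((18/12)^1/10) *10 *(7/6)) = 19471851/260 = 74891.73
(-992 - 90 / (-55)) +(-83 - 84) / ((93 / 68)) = -1138058 / 1023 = -1112.47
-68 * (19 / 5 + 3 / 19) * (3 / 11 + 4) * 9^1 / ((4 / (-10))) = 5407632 / 209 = 25873.84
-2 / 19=-0.11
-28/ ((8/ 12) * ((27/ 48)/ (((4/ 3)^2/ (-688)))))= 224/ 1161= 0.19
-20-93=-113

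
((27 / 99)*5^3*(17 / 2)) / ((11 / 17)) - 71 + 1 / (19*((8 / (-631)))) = 6854317 / 18392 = 372.68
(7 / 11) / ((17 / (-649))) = -413 / 17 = -24.29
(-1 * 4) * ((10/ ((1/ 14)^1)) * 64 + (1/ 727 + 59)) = -26227256/ 727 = -36076.01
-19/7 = -2.71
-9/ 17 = -0.53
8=8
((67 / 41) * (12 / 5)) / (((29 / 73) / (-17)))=-997764 / 5945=-167.83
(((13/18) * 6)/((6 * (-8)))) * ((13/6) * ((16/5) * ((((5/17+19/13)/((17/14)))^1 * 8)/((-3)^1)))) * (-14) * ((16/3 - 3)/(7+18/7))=-193770304/23526045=-8.24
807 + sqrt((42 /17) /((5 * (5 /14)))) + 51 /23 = 14 * sqrt(51) /85 + 18612 /23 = 810.39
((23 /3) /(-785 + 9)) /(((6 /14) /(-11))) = 1771 /6984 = 0.25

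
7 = 7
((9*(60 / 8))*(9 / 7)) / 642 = 405 / 2996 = 0.14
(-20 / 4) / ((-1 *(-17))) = -5 / 17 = -0.29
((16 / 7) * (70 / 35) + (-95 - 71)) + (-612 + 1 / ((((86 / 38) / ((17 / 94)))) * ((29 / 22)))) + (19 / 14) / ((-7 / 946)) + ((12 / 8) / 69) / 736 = -93026428563167 / 97229048896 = -956.78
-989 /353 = -2.80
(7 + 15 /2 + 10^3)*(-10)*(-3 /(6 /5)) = 50725 /2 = 25362.50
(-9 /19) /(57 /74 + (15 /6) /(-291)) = -96903 /155819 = -0.62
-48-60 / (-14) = -306 / 7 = -43.71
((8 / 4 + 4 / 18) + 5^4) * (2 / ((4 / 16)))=45160 / 9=5017.78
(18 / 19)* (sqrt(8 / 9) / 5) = 0.18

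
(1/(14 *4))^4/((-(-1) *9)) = 1/88510464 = 0.00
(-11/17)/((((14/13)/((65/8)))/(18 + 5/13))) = -89.75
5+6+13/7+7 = 139/7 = 19.86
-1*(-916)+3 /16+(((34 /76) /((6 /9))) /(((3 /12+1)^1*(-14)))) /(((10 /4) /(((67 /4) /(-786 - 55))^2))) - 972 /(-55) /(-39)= 1231825453835897 /1345177733900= 915.73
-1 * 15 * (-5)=75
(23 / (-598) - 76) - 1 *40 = -3017 / 26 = -116.04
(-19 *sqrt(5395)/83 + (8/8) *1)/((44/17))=17/44 - 323 *sqrt(5395)/3652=-6.11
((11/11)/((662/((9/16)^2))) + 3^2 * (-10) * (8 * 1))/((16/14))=-854138313/1355776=-630.00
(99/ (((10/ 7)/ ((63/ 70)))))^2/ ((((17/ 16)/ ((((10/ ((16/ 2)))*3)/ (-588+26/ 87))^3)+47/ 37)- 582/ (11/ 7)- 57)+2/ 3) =-281492883199219923/ 295982381609630180000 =-0.00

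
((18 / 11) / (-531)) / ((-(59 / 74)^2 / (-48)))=-525696 / 2259169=-0.23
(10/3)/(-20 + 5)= -0.22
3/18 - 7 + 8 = 7/6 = 1.17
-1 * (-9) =9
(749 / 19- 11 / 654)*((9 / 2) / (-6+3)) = -489637 / 8284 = -59.11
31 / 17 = 1.82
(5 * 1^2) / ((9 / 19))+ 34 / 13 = 1541 / 117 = 13.17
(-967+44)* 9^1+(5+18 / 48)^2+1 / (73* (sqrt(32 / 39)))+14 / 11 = -5826893 / 704+sqrt(78) / 584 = -8276.82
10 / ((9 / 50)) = 500 / 9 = 55.56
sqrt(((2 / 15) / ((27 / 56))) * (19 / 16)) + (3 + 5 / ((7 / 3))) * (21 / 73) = sqrt(665) / 45 + 108 / 73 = 2.05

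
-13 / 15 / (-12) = 13 / 180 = 0.07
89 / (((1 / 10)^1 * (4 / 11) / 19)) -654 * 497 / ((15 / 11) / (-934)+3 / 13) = -27992328859 / 20418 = -1370963.31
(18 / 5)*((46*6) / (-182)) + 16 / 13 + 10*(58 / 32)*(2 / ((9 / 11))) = 50497 / 1260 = 40.08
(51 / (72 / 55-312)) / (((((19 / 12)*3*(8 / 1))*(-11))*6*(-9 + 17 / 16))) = -85 / 10308336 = -0.00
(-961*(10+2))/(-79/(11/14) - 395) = 42284/1817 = 23.27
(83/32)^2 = 6889/1024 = 6.73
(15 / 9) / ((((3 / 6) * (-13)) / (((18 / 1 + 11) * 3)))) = -290 / 13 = -22.31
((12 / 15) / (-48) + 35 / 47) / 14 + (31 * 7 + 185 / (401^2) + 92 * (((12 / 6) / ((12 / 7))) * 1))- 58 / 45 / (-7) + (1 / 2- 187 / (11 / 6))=4248440129347 / 19045270440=223.07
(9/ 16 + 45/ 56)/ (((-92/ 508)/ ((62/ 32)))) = -602361/ 41216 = -14.61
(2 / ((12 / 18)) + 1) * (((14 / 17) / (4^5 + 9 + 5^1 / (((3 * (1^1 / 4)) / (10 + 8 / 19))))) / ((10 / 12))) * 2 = 12768 / 1780495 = 0.01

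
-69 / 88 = -0.78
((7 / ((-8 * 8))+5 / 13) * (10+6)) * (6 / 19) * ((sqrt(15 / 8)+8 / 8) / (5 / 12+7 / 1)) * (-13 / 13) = -2061 * sqrt(30) / 43966 - 4122 / 21983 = -0.44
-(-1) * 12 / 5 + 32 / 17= 364 / 85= 4.28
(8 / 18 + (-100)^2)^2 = 100008889.09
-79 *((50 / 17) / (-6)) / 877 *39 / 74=0.02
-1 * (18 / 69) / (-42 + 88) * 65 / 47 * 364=-70980 / 24863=-2.85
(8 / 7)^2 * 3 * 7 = 192 / 7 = 27.43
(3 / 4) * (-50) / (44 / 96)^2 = -21600 / 121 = -178.51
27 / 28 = 0.96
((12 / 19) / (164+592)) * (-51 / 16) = -17 / 6384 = -0.00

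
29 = 29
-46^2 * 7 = -14812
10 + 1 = 11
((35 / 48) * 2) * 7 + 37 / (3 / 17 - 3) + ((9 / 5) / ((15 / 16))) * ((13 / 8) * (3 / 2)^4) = 15479 / 1200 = 12.90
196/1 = 196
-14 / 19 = -0.74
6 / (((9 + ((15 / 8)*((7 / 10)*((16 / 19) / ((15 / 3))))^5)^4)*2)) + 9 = 9.33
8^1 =8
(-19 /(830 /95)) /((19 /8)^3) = -256 /1577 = -0.16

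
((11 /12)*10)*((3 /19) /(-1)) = -55 /38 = -1.45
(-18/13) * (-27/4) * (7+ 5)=1458/13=112.15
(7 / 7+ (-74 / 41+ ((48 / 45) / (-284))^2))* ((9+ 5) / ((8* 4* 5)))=-262001383 / 3720258000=-0.07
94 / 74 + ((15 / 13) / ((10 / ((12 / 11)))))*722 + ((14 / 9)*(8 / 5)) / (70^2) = 3839658539 / 41666625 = 92.15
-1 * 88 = -88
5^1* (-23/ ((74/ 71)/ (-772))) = 3151690/ 37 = 85180.81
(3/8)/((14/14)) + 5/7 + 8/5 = 753/280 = 2.69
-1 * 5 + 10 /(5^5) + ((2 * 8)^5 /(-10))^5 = -39614081257132168796771990783 /3125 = -12676506002282294014967040.00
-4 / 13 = -0.31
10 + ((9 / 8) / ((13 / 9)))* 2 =601 / 52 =11.56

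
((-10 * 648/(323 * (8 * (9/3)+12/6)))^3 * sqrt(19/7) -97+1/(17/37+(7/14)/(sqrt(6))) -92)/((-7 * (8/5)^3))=8303765625 * sqrt(133)/3627719537351+171125 * sqrt(6)/9976064+129633375/19952128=6.57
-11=-11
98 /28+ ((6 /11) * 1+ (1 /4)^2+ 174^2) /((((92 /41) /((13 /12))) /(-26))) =-380044.72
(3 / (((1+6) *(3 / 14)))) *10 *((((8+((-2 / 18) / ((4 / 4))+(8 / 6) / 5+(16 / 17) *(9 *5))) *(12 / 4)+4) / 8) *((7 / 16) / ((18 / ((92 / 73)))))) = 6385099 / 536112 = 11.91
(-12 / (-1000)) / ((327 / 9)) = 9 / 27250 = 0.00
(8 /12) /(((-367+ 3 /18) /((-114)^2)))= -51984 /2201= -23.62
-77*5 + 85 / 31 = -11850 / 31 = -382.26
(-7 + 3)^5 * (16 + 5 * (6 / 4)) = -24064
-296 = -296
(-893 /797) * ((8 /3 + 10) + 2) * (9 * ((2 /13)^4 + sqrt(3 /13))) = -117876 * sqrt(39) /10361 - 1886016 /22763117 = -71.13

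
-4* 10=-40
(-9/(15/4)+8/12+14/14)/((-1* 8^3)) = 11/7680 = 0.00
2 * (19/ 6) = 19/ 3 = 6.33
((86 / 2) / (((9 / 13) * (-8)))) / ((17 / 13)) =-7267 / 1224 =-5.94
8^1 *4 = 32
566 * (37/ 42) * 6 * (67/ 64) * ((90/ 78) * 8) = 10523355/ 364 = 28910.32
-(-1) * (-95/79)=-95/79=-1.20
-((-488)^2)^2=-56712564736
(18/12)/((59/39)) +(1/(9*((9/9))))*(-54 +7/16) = -42139/8496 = -4.96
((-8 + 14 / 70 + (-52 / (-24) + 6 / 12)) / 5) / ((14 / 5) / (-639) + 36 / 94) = -770847 / 284260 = -2.71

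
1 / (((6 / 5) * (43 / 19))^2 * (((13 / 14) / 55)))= 8.03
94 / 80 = 47 / 40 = 1.18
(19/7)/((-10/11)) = -209/70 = -2.99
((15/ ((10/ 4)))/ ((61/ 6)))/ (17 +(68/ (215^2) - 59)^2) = 38461511250/ 227956474834957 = 0.00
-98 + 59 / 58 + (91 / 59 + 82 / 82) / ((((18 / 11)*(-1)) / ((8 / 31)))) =-30991975 / 318246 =-97.38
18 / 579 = 6 / 193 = 0.03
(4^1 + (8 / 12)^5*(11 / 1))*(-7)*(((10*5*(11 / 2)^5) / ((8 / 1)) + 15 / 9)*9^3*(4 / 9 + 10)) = -1315441659035 / 144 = -9135011521.08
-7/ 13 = -0.54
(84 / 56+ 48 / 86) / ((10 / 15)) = 531 / 172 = 3.09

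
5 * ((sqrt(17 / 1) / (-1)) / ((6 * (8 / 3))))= -5 * sqrt(17) / 16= -1.29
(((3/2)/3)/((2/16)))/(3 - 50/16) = -32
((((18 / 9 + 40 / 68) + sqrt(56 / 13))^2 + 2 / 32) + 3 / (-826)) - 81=-1736211247 / 24826256 + 176 *sqrt(182) / 221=-59.19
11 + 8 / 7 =85 / 7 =12.14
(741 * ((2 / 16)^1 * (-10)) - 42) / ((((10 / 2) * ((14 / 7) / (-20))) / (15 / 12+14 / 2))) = 127809 / 8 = 15976.12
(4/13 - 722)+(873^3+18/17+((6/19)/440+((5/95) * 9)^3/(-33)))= 221879928927036343/333484580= 665337896.36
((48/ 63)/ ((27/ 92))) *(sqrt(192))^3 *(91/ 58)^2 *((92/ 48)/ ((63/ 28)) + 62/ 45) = 67091734528 *sqrt(3)/ 3065445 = 37908.46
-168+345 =177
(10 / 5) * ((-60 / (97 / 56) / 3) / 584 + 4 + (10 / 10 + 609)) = 8695188 / 7081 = 1227.96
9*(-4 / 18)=-2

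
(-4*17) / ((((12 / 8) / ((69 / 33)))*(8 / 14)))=-5474 / 33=-165.88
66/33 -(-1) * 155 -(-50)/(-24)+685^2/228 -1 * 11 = 83673/38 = 2201.92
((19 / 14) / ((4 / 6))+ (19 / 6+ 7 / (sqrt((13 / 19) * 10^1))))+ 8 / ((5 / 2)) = 7 * sqrt(2470) / 130+ 3529 / 420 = 11.08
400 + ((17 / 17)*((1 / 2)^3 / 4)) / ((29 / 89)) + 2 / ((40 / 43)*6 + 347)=5629192337 / 14069408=400.10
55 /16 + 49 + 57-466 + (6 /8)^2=-356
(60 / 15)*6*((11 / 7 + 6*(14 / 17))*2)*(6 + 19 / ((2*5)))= 2469.58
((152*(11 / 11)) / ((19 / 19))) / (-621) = -152 / 621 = -0.24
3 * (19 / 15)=19 / 5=3.80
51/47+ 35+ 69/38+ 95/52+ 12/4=1984109/46436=42.73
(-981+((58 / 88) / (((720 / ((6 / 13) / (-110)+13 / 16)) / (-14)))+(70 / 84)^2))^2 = 389591515844816417001 / 405394063360000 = 961019.29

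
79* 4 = 316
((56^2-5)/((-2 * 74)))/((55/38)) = -59489/4070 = -14.62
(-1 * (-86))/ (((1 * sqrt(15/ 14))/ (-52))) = -4320.36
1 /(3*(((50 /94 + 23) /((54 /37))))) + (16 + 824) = 840.02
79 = 79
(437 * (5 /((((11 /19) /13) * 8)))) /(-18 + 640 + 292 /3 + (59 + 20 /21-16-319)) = 755573 /54736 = 13.80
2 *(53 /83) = 106 /83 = 1.28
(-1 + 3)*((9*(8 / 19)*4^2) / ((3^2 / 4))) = 1024 / 19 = 53.89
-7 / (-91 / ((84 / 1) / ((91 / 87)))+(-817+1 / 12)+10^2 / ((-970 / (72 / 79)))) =14000301 / 1636322713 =0.01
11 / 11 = 1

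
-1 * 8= -8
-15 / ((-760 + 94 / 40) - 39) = 100 / 5311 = 0.02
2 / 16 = 1 / 8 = 0.12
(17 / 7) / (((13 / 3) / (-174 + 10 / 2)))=-663 / 7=-94.71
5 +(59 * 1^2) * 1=64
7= 7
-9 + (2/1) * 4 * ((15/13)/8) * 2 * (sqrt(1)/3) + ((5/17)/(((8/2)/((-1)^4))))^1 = -7211/884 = -8.16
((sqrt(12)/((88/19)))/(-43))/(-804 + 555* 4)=-19* sqrt(3)/2679072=-0.00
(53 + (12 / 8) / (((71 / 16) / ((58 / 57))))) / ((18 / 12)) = 47974 / 1349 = 35.56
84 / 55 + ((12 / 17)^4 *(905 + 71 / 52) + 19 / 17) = 13595938757 / 59717515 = 227.67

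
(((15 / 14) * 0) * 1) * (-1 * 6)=0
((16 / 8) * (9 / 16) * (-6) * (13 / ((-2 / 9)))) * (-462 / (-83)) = 729729 / 332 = 2197.98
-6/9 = -2/3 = -0.67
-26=-26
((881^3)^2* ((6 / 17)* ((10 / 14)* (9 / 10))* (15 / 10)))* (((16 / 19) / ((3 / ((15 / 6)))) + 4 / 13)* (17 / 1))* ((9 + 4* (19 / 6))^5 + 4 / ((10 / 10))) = 202905677740780103420602653118 / 15561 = 13039372645766988202596400.00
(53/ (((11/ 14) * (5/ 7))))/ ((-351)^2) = 5194/ 6776055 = 0.00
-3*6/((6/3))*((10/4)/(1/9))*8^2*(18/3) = -77760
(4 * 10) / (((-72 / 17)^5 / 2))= -7099285 / 120932352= -0.06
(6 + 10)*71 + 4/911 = 1034900/911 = 1136.00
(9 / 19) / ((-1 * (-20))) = 9 / 380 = 0.02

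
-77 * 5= -385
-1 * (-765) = 765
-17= -17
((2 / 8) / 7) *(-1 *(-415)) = 415 / 28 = 14.82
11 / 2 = 5.50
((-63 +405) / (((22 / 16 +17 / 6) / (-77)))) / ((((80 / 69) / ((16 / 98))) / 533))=-1660260888 / 3535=-469663.62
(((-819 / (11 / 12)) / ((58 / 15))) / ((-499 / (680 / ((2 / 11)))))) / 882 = 198900 / 101297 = 1.96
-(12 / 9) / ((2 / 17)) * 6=-68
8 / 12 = 2 / 3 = 0.67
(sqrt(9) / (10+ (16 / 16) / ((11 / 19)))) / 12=11 / 516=0.02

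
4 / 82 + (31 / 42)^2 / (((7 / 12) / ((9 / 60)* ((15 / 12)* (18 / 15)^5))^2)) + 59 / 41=232245247663 / 137333984375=1.69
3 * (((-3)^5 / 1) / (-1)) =729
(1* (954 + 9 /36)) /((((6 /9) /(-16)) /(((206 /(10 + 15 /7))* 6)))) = -198148104 /85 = -2331154.16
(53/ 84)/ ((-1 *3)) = -53/ 252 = -0.21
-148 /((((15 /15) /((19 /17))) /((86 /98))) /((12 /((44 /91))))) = -4715724 /1309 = -3602.54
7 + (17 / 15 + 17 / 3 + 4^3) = 77.80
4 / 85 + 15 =1279 / 85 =15.05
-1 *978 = -978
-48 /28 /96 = -1 /56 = -0.02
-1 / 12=-0.08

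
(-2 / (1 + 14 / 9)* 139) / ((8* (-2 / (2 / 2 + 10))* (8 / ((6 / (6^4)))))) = 1529 / 35328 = 0.04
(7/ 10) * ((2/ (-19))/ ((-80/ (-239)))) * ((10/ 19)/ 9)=-1673/ 129960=-0.01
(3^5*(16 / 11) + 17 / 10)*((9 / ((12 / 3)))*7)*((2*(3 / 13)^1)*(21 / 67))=155056923 / 191620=809.19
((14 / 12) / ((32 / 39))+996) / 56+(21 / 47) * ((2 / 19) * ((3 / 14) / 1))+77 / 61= 19.08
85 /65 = 1.31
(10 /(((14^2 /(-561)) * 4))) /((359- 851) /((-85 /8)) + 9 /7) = -79475 /528584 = -0.15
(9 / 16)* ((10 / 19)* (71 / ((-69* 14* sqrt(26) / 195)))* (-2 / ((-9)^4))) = 1775* sqrt(26) / 35680176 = 0.00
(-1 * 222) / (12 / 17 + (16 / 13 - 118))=8177 / 4275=1.91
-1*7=-7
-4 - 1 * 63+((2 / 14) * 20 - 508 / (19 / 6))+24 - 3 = -27074 / 133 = -203.56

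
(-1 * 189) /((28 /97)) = -2619 /4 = -654.75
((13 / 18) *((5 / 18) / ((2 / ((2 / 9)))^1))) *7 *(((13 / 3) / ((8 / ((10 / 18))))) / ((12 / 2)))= 29575 / 3779136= 0.01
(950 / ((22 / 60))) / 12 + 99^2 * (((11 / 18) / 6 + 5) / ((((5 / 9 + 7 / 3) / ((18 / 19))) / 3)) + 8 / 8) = 33868343 / 572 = 59210.39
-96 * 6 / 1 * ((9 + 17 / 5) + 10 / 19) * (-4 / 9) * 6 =1886208 / 95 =19854.82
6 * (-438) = -2628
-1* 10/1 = -10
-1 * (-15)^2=-225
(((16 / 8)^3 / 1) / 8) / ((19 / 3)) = 3 / 19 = 0.16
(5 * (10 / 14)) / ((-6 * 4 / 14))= -25 / 12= -2.08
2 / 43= 0.05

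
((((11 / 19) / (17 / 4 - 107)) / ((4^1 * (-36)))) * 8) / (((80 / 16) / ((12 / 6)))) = 44 / 351405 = 0.00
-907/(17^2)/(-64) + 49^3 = 2176036811/18496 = 117649.05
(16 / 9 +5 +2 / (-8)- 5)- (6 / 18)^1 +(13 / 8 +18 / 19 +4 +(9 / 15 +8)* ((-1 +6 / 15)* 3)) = -263791 / 34200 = -7.71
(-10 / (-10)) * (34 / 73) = 34 / 73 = 0.47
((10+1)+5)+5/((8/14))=99/4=24.75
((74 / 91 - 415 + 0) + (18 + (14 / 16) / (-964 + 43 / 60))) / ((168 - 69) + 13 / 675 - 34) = -6.09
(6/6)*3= 3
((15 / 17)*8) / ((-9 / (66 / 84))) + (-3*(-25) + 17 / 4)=112289 / 1428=78.63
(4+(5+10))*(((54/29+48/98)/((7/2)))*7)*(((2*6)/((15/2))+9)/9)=2243596/21315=105.26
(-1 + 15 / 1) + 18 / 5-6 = 58 / 5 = 11.60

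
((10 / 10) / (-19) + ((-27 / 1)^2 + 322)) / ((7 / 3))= 59904 / 133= 450.41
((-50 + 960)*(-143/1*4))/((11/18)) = -851760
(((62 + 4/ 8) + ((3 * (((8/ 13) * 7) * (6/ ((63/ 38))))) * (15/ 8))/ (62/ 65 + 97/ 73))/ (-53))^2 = 4778923905625/ 1318101463396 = 3.63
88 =88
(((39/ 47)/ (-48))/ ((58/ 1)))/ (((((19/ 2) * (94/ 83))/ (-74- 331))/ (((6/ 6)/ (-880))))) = -87399/ 6855039488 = -0.00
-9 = -9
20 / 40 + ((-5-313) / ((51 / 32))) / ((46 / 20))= -67449 / 782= -86.25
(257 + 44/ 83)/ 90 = 2.86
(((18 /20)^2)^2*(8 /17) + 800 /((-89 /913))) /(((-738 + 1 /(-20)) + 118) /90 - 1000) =558734978556 /68554067825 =8.15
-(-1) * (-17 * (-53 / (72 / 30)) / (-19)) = -19.76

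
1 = 1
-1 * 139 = -139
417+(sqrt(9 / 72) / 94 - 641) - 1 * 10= -234+sqrt(2) / 376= -234.00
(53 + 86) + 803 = 942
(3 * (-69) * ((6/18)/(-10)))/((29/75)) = 1035/58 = 17.84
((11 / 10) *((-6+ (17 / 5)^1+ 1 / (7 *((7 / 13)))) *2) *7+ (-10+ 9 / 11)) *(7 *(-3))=260661 / 275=947.86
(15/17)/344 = 15/5848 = 0.00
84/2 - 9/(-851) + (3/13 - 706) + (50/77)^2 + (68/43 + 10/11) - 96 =-2134669438024/2820478661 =-756.85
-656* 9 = -5904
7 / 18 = 0.39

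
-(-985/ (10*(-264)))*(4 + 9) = -2561/ 528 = -4.85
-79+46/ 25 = -1929/ 25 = -77.16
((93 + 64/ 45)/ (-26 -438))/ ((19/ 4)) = -4249/ 99180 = -0.04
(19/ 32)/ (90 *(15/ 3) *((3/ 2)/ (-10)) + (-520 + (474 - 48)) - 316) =-19/ 15280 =-0.00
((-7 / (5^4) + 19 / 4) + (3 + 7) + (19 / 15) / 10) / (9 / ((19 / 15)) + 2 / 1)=2118329 / 1297500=1.63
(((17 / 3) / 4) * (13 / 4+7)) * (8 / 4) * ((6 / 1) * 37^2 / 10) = 954193 / 40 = 23854.82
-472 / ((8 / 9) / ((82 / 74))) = -21771 / 37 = -588.41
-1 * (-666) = 666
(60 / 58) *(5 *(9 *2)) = 2700 / 29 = 93.10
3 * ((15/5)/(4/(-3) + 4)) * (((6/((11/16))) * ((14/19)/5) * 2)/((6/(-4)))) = -6048/1045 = -5.79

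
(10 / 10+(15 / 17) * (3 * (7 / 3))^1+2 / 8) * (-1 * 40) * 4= -20200 / 17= -1188.24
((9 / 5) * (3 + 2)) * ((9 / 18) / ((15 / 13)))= 39 / 10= 3.90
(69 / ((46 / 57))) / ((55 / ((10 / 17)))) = 171 / 187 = 0.91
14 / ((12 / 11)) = 77 / 6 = 12.83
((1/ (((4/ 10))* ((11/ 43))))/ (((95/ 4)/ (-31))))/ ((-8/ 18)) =11997/ 418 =28.70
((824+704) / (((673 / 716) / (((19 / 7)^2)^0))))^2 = 1196941026304 / 452929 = 2642668.11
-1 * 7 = -7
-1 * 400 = -400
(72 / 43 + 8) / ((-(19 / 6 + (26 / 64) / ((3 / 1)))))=-39936 / 13631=-2.93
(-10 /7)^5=-100000 /16807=-5.95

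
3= 3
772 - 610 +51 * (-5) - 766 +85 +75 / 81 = -20873 / 27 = -773.07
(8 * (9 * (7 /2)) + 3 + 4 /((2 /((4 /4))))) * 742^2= 141494948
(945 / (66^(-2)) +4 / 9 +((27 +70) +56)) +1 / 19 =703934068 / 171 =4116573.50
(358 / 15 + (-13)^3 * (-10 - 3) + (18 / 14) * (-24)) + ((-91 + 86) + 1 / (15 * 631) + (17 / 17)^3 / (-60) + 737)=1552274771 / 53004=29285.99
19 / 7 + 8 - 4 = 47 / 7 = 6.71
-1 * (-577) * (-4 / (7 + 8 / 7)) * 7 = -113092 / 57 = -1984.07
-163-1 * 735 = -898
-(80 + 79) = -159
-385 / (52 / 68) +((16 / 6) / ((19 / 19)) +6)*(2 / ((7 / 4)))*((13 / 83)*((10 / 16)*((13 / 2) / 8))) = -91120675 / 181272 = -502.67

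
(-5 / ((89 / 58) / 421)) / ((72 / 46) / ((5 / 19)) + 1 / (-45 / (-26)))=-63181575 / 300553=-210.22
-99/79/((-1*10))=99/790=0.13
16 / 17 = 0.94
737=737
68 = 68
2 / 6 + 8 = 25 / 3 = 8.33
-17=-17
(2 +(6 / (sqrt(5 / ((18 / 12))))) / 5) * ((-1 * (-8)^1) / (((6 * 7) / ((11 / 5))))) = 44 * sqrt(30) / 875 +88 / 105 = 1.11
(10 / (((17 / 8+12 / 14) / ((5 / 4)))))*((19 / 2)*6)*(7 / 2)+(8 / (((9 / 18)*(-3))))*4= 408262 / 501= 814.89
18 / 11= 1.64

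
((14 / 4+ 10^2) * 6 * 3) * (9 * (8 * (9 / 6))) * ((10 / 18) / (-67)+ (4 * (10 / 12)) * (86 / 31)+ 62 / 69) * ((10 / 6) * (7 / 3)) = 16475269860 / 2077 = 7932243.55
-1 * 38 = -38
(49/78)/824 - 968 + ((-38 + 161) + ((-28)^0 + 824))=-1285391/64272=-20.00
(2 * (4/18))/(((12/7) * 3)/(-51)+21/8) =3808/21627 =0.18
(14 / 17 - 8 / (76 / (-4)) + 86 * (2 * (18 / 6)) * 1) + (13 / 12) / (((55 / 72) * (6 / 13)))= 520.32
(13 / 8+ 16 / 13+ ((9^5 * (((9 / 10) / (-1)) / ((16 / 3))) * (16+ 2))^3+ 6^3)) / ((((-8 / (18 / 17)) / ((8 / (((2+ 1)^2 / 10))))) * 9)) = 754266928755801.07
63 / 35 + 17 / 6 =139 / 30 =4.63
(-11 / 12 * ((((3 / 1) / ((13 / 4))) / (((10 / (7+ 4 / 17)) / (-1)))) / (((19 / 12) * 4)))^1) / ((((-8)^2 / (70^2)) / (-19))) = -994455 / 7072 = -140.62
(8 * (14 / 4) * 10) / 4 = 70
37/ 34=1.09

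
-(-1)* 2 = 2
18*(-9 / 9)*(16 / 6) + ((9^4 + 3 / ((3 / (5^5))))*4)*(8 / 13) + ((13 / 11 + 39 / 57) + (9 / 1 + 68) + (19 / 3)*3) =64915454 / 2717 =23892.33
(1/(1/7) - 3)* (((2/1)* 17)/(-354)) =-68/177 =-0.38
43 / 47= 0.91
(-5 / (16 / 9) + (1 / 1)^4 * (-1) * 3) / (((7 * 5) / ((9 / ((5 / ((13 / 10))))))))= -10881 / 28000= -0.39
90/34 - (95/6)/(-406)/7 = 768955/289884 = 2.65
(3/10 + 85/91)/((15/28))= 2246/975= 2.30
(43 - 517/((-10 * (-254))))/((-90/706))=-38372159/114300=-335.71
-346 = -346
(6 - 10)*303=-1212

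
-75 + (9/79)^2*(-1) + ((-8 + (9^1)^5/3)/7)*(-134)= -376710.73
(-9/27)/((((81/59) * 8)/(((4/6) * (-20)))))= 295/729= 0.40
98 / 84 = 7 / 6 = 1.17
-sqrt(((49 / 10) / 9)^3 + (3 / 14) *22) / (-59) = 0.04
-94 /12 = -47 /6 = -7.83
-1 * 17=-17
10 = 10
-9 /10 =-0.90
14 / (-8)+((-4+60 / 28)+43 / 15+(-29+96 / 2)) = 7669 / 420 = 18.26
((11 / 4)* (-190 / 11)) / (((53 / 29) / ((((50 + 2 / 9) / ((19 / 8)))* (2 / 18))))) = -262160 / 4293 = -61.07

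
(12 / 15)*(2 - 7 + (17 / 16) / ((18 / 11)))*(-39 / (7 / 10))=2327 / 12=193.92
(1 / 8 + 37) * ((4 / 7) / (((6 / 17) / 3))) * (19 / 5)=95931 / 140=685.22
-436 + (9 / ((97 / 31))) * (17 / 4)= -164425 / 388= -423.78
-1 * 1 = -1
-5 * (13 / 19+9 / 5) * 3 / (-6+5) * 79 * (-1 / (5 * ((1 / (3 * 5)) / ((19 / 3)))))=-55932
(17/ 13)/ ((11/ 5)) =85/ 143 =0.59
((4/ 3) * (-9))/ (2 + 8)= -6/ 5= -1.20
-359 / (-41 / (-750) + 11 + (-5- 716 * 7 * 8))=269250 / 30067459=0.01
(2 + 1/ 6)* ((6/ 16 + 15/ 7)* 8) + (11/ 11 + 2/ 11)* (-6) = 5629/ 154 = 36.55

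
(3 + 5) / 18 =4 / 9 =0.44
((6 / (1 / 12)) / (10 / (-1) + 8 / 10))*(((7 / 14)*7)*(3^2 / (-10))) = 567 / 23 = 24.65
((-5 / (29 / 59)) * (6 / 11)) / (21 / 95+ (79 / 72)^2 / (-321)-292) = 279812361600 / 14714443748609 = 0.02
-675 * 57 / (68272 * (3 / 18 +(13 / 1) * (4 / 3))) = -7695 / 238952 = -0.03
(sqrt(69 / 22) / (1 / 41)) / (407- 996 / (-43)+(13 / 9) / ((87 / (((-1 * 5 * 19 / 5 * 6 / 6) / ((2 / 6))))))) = 460143 * sqrt(1518) / 105976112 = 0.17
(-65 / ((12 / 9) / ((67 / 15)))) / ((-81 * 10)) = 871 / 3240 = 0.27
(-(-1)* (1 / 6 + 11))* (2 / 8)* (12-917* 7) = -429269 / 24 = -17886.21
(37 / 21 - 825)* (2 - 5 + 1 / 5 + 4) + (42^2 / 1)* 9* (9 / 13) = 4551452 / 455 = 10003.19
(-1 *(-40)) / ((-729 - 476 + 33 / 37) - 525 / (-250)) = -14800 / 444743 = -0.03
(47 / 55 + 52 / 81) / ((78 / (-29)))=-193343 / 347490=-0.56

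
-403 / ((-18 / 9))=403 / 2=201.50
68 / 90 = 34 / 45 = 0.76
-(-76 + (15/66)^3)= 809123/10648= 75.99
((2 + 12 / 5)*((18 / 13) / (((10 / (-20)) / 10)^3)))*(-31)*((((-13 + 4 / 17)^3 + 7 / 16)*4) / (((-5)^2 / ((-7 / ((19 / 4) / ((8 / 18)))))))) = 399539936029696 / 1213511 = 329242945.49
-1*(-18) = 18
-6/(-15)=2/5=0.40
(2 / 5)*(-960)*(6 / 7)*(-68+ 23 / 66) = 1714560 / 77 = 22267.01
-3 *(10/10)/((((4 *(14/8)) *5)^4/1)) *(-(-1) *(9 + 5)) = -6/214375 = -0.00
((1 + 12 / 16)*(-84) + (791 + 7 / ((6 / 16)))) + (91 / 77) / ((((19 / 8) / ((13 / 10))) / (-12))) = 2053124 / 3135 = 654.90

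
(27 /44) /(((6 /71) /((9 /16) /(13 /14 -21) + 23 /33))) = 10570125 /2176064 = 4.86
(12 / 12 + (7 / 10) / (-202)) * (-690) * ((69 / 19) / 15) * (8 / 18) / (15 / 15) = -709918 / 9595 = -73.99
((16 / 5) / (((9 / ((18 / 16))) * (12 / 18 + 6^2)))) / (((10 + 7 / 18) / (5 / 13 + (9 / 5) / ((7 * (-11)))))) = 97632 / 257382125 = 0.00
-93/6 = -15.50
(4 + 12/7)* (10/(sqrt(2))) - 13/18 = -13/18 + 200* sqrt(2)/7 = 39.68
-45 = -45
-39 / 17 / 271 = -39 / 4607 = -0.01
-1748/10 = -874/5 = -174.80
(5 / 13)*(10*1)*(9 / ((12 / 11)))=825 / 26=31.73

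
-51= -51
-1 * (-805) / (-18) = -805 / 18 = -44.72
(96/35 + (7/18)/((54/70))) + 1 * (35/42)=34703/8505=4.08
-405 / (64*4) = -405 / 256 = -1.58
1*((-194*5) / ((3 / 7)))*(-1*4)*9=81480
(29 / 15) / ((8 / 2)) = 29 / 60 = 0.48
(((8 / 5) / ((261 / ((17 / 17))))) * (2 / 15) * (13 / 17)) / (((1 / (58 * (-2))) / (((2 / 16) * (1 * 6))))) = -208 / 3825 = -0.05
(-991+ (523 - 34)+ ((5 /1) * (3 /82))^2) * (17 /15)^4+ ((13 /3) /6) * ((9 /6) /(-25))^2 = -828.14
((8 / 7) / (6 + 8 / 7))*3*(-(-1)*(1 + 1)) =24 / 25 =0.96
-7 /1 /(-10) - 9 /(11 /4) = -283 /110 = -2.57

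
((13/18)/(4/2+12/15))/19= 65/4788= 0.01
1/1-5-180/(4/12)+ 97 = -447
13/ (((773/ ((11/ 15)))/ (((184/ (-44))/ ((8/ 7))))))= -2093/ 46380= -0.05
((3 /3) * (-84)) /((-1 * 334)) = 0.25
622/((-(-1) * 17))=622/17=36.59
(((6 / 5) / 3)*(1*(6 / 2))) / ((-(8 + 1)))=-2 / 15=-0.13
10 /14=0.71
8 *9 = 72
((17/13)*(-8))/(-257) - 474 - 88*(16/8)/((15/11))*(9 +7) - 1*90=-131753636/50115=-2629.03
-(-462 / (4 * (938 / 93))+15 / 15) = 2801 / 268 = 10.45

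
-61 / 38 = -1.61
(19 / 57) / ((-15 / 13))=-13 / 45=-0.29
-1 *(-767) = 767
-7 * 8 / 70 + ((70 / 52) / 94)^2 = -0.80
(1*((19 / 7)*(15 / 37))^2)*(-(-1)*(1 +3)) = 324900 / 67081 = 4.84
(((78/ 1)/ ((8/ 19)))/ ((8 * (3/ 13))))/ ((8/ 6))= 9633/ 128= 75.26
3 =3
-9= -9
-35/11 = -3.18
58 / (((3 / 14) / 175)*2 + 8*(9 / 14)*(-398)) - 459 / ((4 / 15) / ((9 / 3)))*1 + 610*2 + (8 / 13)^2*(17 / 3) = -2227022783209 / 565000124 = -3941.63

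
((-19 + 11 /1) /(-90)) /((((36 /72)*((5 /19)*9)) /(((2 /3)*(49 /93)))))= 14896 /564975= 0.03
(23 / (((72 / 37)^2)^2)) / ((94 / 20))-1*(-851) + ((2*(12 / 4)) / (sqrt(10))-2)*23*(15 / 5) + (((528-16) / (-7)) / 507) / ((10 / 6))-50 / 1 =207*sqrt(10) / 5 + 2477609995739153 / 3735533168640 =794.17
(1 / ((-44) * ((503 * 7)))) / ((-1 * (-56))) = -1 / 8675744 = -0.00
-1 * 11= -11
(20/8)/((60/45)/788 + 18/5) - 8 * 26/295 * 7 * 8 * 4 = -987398687/6279370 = -157.24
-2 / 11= -0.18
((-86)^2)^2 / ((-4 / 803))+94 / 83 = -911438671302 / 83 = -10981188810.87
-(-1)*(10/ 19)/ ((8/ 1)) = 0.07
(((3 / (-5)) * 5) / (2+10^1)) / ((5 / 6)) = -3 / 10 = -0.30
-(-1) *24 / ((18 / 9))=12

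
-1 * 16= -16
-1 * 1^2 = -1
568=568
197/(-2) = -197/2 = -98.50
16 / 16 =1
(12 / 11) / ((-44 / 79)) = -237 / 121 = -1.96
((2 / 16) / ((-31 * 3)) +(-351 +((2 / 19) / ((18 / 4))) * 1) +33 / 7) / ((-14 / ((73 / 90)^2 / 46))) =547770292063 / 1548519638400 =0.35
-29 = -29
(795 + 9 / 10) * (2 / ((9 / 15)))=2653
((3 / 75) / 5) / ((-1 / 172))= -172 / 125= -1.38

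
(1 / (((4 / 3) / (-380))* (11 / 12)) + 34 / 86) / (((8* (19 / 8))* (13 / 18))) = -2643714 / 116831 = -22.63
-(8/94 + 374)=-374.09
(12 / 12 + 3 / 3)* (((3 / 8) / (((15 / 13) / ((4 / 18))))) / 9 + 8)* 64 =415136 / 405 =1025.03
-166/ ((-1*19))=166/ 19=8.74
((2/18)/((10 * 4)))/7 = 1/2520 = 0.00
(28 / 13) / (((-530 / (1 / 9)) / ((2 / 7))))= -0.00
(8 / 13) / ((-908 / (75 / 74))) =-75 / 109187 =-0.00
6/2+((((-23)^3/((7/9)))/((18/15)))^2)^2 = 1109427861871028865873/38416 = 28879317520591130.41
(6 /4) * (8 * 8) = 96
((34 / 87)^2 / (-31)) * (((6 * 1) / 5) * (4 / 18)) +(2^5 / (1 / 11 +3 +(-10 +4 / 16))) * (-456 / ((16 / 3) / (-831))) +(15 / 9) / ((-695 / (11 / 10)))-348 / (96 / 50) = -195869373513656501 / 573368553180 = -341611.64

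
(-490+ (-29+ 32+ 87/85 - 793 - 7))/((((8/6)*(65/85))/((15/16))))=-245943/208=-1182.42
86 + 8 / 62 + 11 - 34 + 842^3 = 18505380285 / 31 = 596947751.13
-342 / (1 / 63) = -21546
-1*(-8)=8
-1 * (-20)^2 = -400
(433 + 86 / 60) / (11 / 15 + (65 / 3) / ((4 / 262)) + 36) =13033 / 43677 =0.30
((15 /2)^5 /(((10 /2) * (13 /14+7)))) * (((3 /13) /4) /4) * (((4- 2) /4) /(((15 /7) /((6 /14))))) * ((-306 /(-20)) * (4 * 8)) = 6506325 /15392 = 422.71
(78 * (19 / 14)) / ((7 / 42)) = 4446 / 7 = 635.14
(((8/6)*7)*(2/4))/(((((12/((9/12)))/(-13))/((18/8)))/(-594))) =81081/16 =5067.56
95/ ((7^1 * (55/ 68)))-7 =753/ 77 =9.78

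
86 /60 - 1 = 13 /30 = 0.43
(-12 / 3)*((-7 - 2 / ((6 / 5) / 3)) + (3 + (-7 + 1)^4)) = -5148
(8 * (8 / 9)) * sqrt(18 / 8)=32 / 3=10.67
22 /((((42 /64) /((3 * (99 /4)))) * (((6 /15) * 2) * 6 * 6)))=605 /7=86.43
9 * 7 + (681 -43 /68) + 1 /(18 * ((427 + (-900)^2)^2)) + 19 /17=299250819611150659 /401956656465348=744.49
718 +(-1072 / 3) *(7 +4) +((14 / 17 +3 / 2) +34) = -323987 / 102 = -3176.34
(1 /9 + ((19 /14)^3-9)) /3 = -157789 /74088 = -2.13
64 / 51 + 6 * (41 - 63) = -130.75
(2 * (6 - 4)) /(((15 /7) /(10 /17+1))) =2.96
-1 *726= -726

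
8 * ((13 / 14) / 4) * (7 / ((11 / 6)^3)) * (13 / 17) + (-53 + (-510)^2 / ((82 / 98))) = 288331180493 / 927707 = 310799.83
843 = 843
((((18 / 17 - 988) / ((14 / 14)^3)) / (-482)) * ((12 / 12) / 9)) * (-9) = -8389 / 4097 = -2.05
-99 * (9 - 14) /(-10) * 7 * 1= -693 /2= -346.50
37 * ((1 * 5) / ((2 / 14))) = 1295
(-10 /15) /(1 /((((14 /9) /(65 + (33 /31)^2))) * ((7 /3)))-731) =47089 /50346120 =0.00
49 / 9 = 5.44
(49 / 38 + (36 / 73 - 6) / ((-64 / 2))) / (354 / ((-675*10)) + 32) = 36489375 / 797602672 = 0.05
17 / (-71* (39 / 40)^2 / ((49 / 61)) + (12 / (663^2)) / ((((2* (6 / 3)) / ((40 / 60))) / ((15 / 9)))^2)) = -15818154206400 / 78182257752713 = -0.20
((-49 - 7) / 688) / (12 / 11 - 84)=77 / 78432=0.00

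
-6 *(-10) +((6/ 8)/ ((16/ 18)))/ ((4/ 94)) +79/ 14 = 38291/ 448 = 85.47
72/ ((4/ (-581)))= -10458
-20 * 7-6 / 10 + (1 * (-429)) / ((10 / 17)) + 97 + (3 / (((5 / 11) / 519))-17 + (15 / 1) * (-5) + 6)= 5133 / 2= 2566.50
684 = 684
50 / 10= 5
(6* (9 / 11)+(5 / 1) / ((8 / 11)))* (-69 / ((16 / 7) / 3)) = -1502613 / 1408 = -1067.20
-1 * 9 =-9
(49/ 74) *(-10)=-245/ 37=-6.62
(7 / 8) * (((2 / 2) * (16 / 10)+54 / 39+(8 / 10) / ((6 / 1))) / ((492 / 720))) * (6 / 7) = 1824 / 533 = 3.42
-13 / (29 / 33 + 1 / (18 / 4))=-1287 / 109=-11.81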